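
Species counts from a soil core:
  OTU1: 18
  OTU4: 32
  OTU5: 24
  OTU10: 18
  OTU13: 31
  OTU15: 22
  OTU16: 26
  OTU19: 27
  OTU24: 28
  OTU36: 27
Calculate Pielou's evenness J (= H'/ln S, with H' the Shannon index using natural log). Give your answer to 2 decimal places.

Total N = 18+32+24+18+31+22+26+27+28+27 = 253, so the proportions are 0.0711, 0.1265, 0.0949, 0.0711, 0.1225, 0.087, 0.1028, 0.1067, 0.1107, 0.1067 (working shown to 4 dp, full precision carried).
H' = −Σ pᵢ ln pᵢ = −((-0.1880) + (-0.2615) + (-0.2234) + (-0.1880) + (-0.2572) + (-0.2124) + (-0.2338) + (-0.2388) + (-0.2436) + (-0.2388)) = 2.2857.
With S = 10 species, ln S = 2.3026, so J = 2.2857/2.3026 = 0.9927, i.e. 0.99 to 2 decimal places.

0.99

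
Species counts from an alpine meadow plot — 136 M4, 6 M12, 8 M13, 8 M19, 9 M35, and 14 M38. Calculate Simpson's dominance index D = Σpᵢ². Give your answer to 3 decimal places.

Total N = 136+6+8+8+9+14 = 181, so the proportions are 0.75138, 0.03315, 0.0442, 0.0442, 0.04972, 0.07735 (working shown to 5 dp, full precision carried).
D = 0.75138² + 0.03315² + 0.0442² + 0.0442² + 0.04972² + 0.07735² = 0.56457 + 0.00110 + 0.00195 + 0.00195 + 0.00247 + 0.00598 = 0.57803.
To 3 decimal places, D = 0.578.

0.578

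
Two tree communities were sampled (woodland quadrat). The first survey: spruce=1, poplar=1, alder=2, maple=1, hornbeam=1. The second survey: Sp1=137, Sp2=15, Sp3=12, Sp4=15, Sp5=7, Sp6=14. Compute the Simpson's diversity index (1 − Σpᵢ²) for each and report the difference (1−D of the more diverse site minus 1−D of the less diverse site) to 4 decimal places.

0.2680

The first survey: N=6, proportions 0.166667, 0.166667, 0.333333, 0.166667, 0.166667, giving 1−D = 0.777778 (working shown to 6 dp, full precision carried).
The second survey: N=200, proportions 0.685, 0.075, 0.06, 0.075, 0.035, 0.07, giving 1−D = 0.509800.
Difference = |0.777778 − 0.509800| = 0.267978, i.e. 0.2680 to 4 decimal places.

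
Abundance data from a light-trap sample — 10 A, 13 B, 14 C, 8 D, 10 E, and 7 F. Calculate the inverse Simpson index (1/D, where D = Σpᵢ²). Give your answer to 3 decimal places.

5.670

Total N = 10+13+14+8+10+7 = 62, so the proportions are 0.1612903, 0.2096774, 0.2258065, 0.1290323, 0.1612903, 0.1129032 (working shown to 7 dp, full precision carried).
D = 0.1612903² + 0.2096774² + 0.2258065² + 0.1290323² + 0.1612903² + 0.1129032² = 0.0260146 + 0.0439646 + 0.0509886 + 0.0166493 + 0.0260146 + 0.0127471 = 0.1763788.
So 1/D = 5.66962, i.e. 5.670 to 3 decimal places.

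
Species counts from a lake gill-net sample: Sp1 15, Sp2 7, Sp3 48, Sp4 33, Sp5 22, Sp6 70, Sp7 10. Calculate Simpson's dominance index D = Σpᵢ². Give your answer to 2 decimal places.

0.22

Total N = 15+7+48+33+22+70+10 = 205, so the proportions are 0.0732, 0.0341, 0.2341, 0.161, 0.1073, 0.3415, 0.0488 (working shown to 4 dp, full precision carried).
D = 0.0732² + 0.0341² + 0.2341² + 0.161² + 0.1073² + 0.3415² + 0.0488² = 0.0054 + 0.0012 + 0.0548 + 0.0259 + 0.0115 + 0.1166 + 0.0024 = 0.2178.
To 2 decimal places, D = 0.22.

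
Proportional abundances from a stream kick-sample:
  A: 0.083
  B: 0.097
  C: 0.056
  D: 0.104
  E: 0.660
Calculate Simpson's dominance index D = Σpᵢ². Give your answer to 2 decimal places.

D = 0.083² + 0.097² + 0.056² + 0.104² + 0.66² = 0.0069 + 0.0094 + 0.0031 + 0.0108 + 0.4356 = 0.4659 (working shown to 4 dp, full precision carried).
To 2 decimal places, D = 0.47.

0.47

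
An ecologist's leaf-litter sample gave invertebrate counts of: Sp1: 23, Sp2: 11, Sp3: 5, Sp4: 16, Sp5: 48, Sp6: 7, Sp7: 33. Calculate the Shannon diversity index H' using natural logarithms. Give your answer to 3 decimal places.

Total N = 23+11+5+16+48+7+33 = 143, so the proportions are 0.16084, 0.07692, 0.03497, 0.11189, 0.33566, 0.04895, 0.23077 (working shown to 5 dp, full precision carried).
Each pᵢ ln pᵢ term: 0.16084×(-1.82735)=-0.29391, 0.07692×(-2.56495)=-0.19730, 0.03497×(-3.35341)=-0.11725, 0.11189×(-2.19026)=-0.24506, 0.33566×(-1.09164)=-0.36643, 0.04895×(-3.01693)=-0.14768, 0.23077×(-1.46634)=-0.33839.
Sum = -1.70602, so H' = 1.706.

1.706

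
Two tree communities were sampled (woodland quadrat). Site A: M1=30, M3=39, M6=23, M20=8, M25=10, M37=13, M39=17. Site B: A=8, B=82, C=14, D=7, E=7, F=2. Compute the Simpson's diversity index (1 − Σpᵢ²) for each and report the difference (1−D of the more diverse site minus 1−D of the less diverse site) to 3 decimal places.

0.310

Site A: N=140, proportions 0.21429, 0.27857, 0.16429, 0.05714, 0.07143, 0.09286, 0.12143, giving 1−D = 0.81776 (working shown to 5 dp, full precision carried).
Site B: N=120, proportions 0.06667, 0.68333, 0.11667, 0.05833, 0.05833, 0.01667, giving 1−D = 0.50792.
Difference = |0.81776 − 0.50792| = 0.30984, i.e. 0.310 to 3 decimal places.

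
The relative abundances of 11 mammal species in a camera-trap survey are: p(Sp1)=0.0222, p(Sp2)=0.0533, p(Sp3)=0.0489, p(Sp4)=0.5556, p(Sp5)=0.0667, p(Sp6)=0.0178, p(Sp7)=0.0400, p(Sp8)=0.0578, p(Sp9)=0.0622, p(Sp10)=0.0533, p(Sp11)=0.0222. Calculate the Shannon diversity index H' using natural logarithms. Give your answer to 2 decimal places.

Each pᵢ ln pᵢ term (working shown to 4 dp, full precision carried): 0.0222×(-3.8077)=-0.0845, 0.0533×(-2.9318)=-0.1563, 0.0489×(-3.0180)=-0.1476, 0.5556×(-0.5877)=-0.3265, 0.0667×(-2.7076)=-0.1806, 0.0178×(-4.0286)=-0.0717, 0.04×(-3.2189)=-0.1288, 0.0578×(-2.8508)=-0.1648, 0.0622×(-2.7774)=-0.1728, 0.0533×(-2.9318)=-0.1563, 0.0222×(-3.8077)=-0.0845.
Sum = -1.6743, so H' = 1.67.

1.67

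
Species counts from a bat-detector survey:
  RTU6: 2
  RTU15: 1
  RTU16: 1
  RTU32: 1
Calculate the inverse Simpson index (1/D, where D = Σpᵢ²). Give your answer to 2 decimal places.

Total N = 2+1+1+1 = 5, so the proportions are 0.4, 0.2, 0.2, 0.2 (working shown to 6 dp, full precision carried).
D = 0.4² + 0.2² + 0.2² + 0.2² = 0.160000 + 0.040000 + 0.040000 + 0.040000 = 0.280000.
So 1/D = 3.5714, i.e. 3.57 to 2 decimal places.

3.57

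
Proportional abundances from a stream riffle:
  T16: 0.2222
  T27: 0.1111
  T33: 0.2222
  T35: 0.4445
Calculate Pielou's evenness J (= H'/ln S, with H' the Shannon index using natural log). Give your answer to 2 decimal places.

0.92

H' = −Σ pᵢ ln pᵢ = −((-0.3342) + (-0.2441) + (-0.3342) + (-0.3604)) = 1.2730 (working shown to 4 dp, full precision carried).
With S = 4 species, ln S = 1.3863, so J = 1.2730/1.3863 = 0.9183, i.e. 0.92 to 2 decimal places.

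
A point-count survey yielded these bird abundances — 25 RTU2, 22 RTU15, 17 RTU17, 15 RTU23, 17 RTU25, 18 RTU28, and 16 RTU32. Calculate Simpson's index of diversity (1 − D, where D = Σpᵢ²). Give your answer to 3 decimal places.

Total N = 25+22+17+15+17+18+16 = 130, so the proportions are 0.19231, 0.16923, 0.13077, 0.11538, 0.13077, 0.13846, 0.12308 (working shown to 5 dp, full precision carried).
D = 0.19231² + 0.16923² + 0.13077² + 0.11538² + 0.13077² + 0.13846² + 0.12308² = 0.03698 + 0.02864 + 0.01710 + 0.01331 + 0.01710 + 0.01917 + 0.01515 = 0.14746.
So 1 − D = 0.85254, i.e. 0.853 to 3 decimal places.

0.853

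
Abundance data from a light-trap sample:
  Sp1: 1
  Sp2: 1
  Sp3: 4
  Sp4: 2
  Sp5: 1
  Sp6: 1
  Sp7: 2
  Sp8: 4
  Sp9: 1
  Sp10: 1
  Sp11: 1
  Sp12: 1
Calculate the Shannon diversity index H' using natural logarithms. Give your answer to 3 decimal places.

2.303

Total N = 1+1+4+2+1+1+2+4+1+1+1+1 = 20, so the proportions are 0.05, 0.05, 0.2, 0.1, 0.05, 0.05, 0.1, 0.2, 0.05, 0.05, 0.05, 0.05 (working shown to 5 dp, full precision carried).
Each pᵢ ln pᵢ term: 0.05×(-2.99573)=-0.14979, 0.05×(-2.99573)=-0.14979, 0.2×(-1.60944)=-0.32189, 0.1×(-2.30259)=-0.23026, 0.05×(-2.99573)=-0.14979, 0.05×(-2.99573)=-0.14979, 0.1×(-2.30259)=-0.23026, 0.2×(-1.60944)=-0.32189, 0.05×(-2.99573)=-0.14979, 0.05×(-2.99573)=-0.14979, 0.05×(-2.99573)=-0.14979, 0.05×(-2.99573)=-0.14979.
Sum = -2.30259, so H' = 2.303.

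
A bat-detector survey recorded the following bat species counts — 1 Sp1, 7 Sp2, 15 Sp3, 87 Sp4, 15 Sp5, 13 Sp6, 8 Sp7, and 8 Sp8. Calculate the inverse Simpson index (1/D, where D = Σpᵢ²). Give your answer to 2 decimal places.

Total N = 1+7+15+87+15+13+8+8 = 154, so the proportions are 0.00649, 0.04545, 0.0974, 0.56494, 0.0974, 0.08442, 0.05195, 0.05195 (working shown to 5 dp, full precision carried).
D = 0.00649² + 0.04545² + 0.0974² + 0.56494² + 0.0974² + 0.08442² + 0.05195² + 0.05195² = 0.00004 + 0.00207 + 0.00949 + 0.31915 + 0.00949 + 0.00713 + 0.00270 + 0.00270 = 0.35276.
So 1/D = 2.8348, i.e. 2.83 to 2 decimal places.

2.83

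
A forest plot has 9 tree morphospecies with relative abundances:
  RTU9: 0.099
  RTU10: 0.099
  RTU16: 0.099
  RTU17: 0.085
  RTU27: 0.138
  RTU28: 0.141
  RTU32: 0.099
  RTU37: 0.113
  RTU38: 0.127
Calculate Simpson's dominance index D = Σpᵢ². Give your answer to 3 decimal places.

0.114

D = 0.099² + 0.099² + 0.099² + 0.085² + 0.138² + 0.141² + 0.099² + 0.113² + 0.127² = 0.00980 + 0.00980 + 0.00980 + 0.00723 + 0.01904 + 0.01988 + 0.00980 + 0.01277 + 0.01613 = 0.11425 (working shown to 5 dp, full precision carried).
To 3 decimal places, D = 0.114.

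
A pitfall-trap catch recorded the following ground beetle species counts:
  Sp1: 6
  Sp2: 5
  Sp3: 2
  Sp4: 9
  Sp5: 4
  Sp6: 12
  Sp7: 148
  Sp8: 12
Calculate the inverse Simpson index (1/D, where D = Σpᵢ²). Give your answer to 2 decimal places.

1.75

Total N = 6+5+2+9+4+12+148+12 = 198, so the proportions are 0.0303, 0.02525, 0.0101, 0.04545, 0.0202, 0.06061, 0.74747, 0.06061 (working shown to 5 dp, full precision carried).
D = 0.0303² + 0.02525² + 0.0101² + 0.04545² + 0.0202² + 0.06061² + 0.74747² + 0.06061² = 0.00092 + 0.00064 + 0.00010 + 0.00207 + 0.00041 + 0.00367 + 0.55872 + 0.00367 = 0.57020.
So 1/D = 1.7538, i.e. 1.75 to 2 decimal places.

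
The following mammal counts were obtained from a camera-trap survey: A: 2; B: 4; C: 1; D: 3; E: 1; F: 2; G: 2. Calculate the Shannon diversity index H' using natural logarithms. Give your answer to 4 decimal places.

1.8414

Total N = 2+4+1+3+1+2+2 = 15, so the proportions are 0.133333, 0.266667, 0.066667, 0.2, 0.066667, 0.133333, 0.133333 (working shown to 6 dp, full precision carried).
Each pᵢ ln pᵢ term: 0.133333×(-2.014903)=-0.268654, 0.266667×(-1.321756)=-0.352468, 0.066667×(-2.708050)=-0.180537, 0.2×(-1.609438)=-0.321888, 0.066667×(-2.708050)=-0.180537, 0.133333×(-2.014903)=-0.268654, 0.133333×(-2.014903)=-0.268654.
Sum = -1.841390, so H' = 1.8414.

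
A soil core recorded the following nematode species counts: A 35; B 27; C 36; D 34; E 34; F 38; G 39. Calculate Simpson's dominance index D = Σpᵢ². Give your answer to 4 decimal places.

Total N = 35+27+36+34+34+38+39 = 243, so the proportions are 0.144033, 0.111111, 0.148148, 0.139918, 0.139918, 0.156379, 0.160494 (working shown to 6 dp, full precision carried).
D = 0.144033² + 0.111111² + 0.148148² + 0.139918² + 0.139918² + 0.156379² + 0.160494² = 0.020745 + 0.012346 + 0.021948 + 0.019577 + 0.019577 + 0.024454 + 0.025758 = 0.144405.
To 4 decimal places, D = 0.1444.

0.1444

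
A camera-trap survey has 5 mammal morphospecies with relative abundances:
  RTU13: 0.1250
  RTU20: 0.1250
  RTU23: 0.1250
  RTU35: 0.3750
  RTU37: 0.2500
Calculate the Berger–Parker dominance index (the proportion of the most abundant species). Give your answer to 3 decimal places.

0.375

The largest proportion is 0.375, i.e. d = 0.375 to 3 decimal places.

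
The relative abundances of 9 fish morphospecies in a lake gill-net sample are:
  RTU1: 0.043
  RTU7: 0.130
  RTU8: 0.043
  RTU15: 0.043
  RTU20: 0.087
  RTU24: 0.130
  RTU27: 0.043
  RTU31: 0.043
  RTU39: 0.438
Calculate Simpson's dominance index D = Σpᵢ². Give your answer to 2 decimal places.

D = 0.043² + 0.13² + 0.043² + 0.043² + 0.087² + 0.13² + 0.043² + 0.043² + 0.438² = 0.0018 + 0.0169 + 0.0018 + 0.0018 + 0.0076 + 0.0169 + 0.0018 + 0.0018 + 0.1918 = 0.2425 (working shown to 4 dp, full precision carried).
To 2 decimal places, D = 0.24.

0.24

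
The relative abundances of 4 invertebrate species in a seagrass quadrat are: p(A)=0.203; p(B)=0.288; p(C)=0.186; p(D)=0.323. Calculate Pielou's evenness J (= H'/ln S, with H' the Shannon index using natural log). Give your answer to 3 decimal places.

0.981

H' = −Σ pᵢ ln pᵢ = −((-0.32369) + (-0.35850) + (-0.31285) + (-0.36502)) = 1.36007 (working shown to 5 dp, full precision carried).
With S = 4 species, ln S = 1.38629, so J = 1.36007/1.38629 = 0.98108, i.e. 0.981 to 3 decimal places.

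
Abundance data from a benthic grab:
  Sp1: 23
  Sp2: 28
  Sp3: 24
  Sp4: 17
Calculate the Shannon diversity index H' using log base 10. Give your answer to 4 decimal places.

Total N = 23+28+24+17 = 92, so the proportions are 0.25, 0.304348, 0.26087, 0.184783 (working shown to 6 dp, full precision carried).
Each pᵢ log₁₀ pᵢ term: 0.25×(-0.602060)=-0.150515, 0.304348×(-0.516630)=-0.157235, 0.26087×(-0.583577)=-0.152237, 0.184783×(-0.733339)=-0.135508.
Sum = -0.595496, so H' = 0.5955.

0.5955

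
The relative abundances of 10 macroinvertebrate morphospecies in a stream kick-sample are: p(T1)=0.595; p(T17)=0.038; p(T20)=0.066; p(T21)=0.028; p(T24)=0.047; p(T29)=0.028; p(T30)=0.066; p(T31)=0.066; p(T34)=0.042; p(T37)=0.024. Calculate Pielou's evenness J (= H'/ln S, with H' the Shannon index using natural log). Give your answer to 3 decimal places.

0.668

H' = −Σ pᵢ ln pᵢ = −((-0.30892) + (-0.12427) + (-0.17939) + (-0.10012) + (-0.14371) + (-0.10012) + (-0.17939) + (-0.17939) + (-0.13314) + (-0.08951)) = 1.53797 (working shown to 5 dp, full precision carried).
With S = 10 species, ln S = 2.30259, so J = 1.53797/2.30259 = 0.66793, i.e. 0.668 to 3 decimal places.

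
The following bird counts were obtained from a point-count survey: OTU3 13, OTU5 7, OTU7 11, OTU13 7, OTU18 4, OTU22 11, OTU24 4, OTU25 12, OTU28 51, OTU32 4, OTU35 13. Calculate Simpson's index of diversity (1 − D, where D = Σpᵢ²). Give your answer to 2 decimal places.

Total N = 13+7+11+7+4+11+4+12+51+4+13 = 137, so the proportions are 0.0949, 0.0511, 0.0803, 0.0511, 0.0292, 0.0803, 0.0292, 0.0876, 0.3723, 0.0292, 0.0949 (working shown to 4 dp, full precision carried).
D = 0.0949² + 0.0511² + 0.0803² + 0.0511² + 0.0292² + 0.0803² + 0.0292² + 0.0876² + 0.3723² + 0.0292² + 0.0949² = 0.0090 + 0.0026 + 0.0064 + 0.0026 + 0.0009 + 0.0064 + 0.0009 + 0.0077 + 0.1386 + 0.0009 + 0.0090 = 0.1849.
So 1 − D = 0.8151, i.e. 0.82 to 2 decimal places.

0.82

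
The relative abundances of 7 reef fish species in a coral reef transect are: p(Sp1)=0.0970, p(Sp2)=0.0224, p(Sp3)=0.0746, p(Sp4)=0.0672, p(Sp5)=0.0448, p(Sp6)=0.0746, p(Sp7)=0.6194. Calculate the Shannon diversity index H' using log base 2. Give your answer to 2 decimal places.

1.90

Each pᵢ log₂ pᵢ term (working shown to 4 dp, full precision carried): 0.097×(-3.3659)=-0.3265, 0.0224×(-5.4804)=-0.1228, 0.0746×(-3.7447)=-0.2794, 0.0672×(-3.8954)=-0.2618, 0.0448×(-4.4804)=-0.2007, 0.0746×(-3.7447)=-0.2794, 0.6194×(-0.6911)=-0.4280.
Sum = -1.8985, so H' = 1.90.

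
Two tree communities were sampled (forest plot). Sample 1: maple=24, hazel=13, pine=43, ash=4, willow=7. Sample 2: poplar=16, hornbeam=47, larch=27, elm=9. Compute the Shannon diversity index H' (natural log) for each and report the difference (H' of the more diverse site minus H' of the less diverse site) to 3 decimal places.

0.098

Sample 1: N=91, proportions 0.26373626, 0.14285714, 0.47252747, 0.04395604, 0.07692308, giving H' = 1.31837833 (working shown to 8 dp, full precision carried).
Sample 2: N=99, proportions 0.16161616, 0.47474747, 0.27272727, 0.09090909, giving H' = 1.22056456.
Difference = |1.31837833 − 1.22056456| = 0.09781377, i.e. 0.098 to 3 decimal places.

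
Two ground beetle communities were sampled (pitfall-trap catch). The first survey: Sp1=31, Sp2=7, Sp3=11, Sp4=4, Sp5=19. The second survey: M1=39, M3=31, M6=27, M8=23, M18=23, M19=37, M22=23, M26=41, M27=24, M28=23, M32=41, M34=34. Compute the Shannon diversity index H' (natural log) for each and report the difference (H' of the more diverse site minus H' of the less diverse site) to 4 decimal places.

The first survey: N=72, proportions 0.430556, 0.097222, 0.152778, 0.055556, 0.263889, giving H' = 1.388592 (working shown to 6 dp, full precision carried).
The second survey: N=366, proportions 0.106557, 0.084699, 0.07377, 0.062842, 0.062842, 0.101093, 0.062842, 0.112022, 0.065574, 0.062842, 0.112022, 0.092896, giving H' = 2.457081.
Difference = |1.388592 − 2.457081| = 1.068489, i.e. 1.0685 to 4 decimal places.

1.0685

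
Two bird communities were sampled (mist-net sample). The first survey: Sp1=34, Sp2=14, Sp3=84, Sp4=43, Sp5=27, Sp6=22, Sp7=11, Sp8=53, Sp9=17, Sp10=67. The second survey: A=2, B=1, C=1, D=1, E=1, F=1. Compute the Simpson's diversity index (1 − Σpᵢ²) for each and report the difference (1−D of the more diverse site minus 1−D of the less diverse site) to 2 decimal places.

The first survey: N=372, proportions 0.0914, 0.0376, 0.2258, 0.1156, 0.0726, 0.0591, 0.0296, 0.1425, 0.0457, 0.1801, giving 1−D = 0.8614 (working shown to 4 dp, full precision carried).
The second survey: N=7, proportions 0.2857, 0.1429, 0.1429, 0.1429, 0.1429, 0.1429, giving 1−D = 0.8163.
Difference = |0.8614 − 0.8163| = 0.0451, i.e. 0.05 to 2 decimal places.

0.05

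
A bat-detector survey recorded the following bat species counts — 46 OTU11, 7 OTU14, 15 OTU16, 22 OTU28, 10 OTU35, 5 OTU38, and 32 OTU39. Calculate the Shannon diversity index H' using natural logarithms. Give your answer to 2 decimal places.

Total N = 46+7+15+22+10+5+32 = 137, so the proportions are 0.3358, 0.0511, 0.1095, 0.1606, 0.073, 0.0365, 0.2336 (working shown to 4 dp, full precision carried).
Each pᵢ ln pᵢ term: 0.3358×(-1.0913)=-0.3664, 0.0511×(-2.9741)=-0.1520, 0.1095×(-2.2119)=-0.2422, 0.1606×(-1.8289)=-0.2937, 0.073×(-2.6174)=-0.1911, 0.0365×(-3.3105)=-0.1208, 0.2336×(-1.4542)=-0.3397.
Sum = -1.7058, so H' = 1.71.

1.71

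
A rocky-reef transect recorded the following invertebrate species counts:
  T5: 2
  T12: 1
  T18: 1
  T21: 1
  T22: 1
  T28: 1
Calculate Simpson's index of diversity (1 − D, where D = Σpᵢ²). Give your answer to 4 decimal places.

Total N = 2+1+1+1+1+1 = 7, so the proportions are 0.285714, 0.142857, 0.142857, 0.142857, 0.142857, 0.142857 (working shown to 6 dp, full precision carried).
D = 0.285714² + 0.142857² + 0.142857² + 0.142857² + 0.142857² + 0.142857² = 0.081633 + 0.020408 + 0.020408 + 0.020408 + 0.020408 + 0.020408 = 0.183673.
So 1 − D = 0.816327, i.e. 0.8163 to 4 decimal places.

0.8163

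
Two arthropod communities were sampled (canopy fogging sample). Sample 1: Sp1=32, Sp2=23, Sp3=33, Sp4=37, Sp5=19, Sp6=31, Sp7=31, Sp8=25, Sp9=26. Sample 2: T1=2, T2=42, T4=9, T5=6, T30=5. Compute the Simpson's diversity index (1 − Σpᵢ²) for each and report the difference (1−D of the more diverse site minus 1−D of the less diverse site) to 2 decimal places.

0.35

Sample 1: N=257, proportions 0.1245, 0.0895, 0.1284, 0.144, 0.0739, 0.1206, 0.1206, 0.0973, 0.1012, giving 1−D = 0.8850 (working shown to 4 dp, full precision carried).
Sample 2: N=64, proportions 0.0312, 0.6562, 0.1406, 0.0938, 0.0781, giving 1−D = 0.5337.
Difference = |0.8850 − 0.5337| = 0.3513, i.e. 0.35 to 2 decimal places.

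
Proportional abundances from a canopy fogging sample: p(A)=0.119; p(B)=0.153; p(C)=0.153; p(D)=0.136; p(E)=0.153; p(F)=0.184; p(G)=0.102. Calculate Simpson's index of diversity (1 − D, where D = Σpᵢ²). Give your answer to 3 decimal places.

0.853

D = 0.119² + 0.153² + 0.153² + 0.136² + 0.153² + 0.184² + 0.102² = 0.01416 + 0.02341 + 0.02341 + 0.01850 + 0.02341 + 0.03386 + 0.01040 = 0.14714 (working shown to 5 dp, full precision carried).
So 1 − D = 0.85286, i.e. 0.853 to 3 decimal places.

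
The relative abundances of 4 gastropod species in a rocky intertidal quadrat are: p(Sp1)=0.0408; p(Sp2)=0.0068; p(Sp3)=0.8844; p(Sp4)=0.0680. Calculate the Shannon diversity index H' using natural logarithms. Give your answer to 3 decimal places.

0.456

Each pᵢ ln pᵢ term (working shown to 5 dp, full precision carried): 0.0408×(-3.19907)=-0.13052, 0.0068×(-4.99083)=-0.03394, 0.8844×(-0.12285)=-0.10864, 0.068×(-2.68825)=-0.18280.
Sum = -0.45591, so H' = 0.456.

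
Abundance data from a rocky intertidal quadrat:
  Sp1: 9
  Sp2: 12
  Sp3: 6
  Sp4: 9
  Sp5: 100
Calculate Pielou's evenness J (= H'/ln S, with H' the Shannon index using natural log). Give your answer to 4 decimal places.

0.5824

Total N = 9+12+6+9+100 = 136, so the proportions are 0.066176, 0.088235, 0.044118, 0.066176, 0.735294 (working shown to 6 dp, full precision carried).
H' = −Σ pᵢ ln pᵢ = −((-0.179698) + (-0.214213) + (-0.137687) + (-0.179698) + (-0.226092)) = 0.937387.
With S = 5 species, ln S = 1.609438, so J = 0.937387/1.609438 = 0.582431, i.e. 0.5824 to 4 decimal places.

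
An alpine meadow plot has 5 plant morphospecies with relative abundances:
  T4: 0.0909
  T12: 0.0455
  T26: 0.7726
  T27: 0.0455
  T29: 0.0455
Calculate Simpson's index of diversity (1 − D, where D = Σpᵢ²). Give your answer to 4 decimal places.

0.3886

D = 0.0909² + 0.0455² + 0.7726² + 0.0455² + 0.0455² = 0.008263 + 0.002070 + 0.596911 + 0.002070 + 0.002070 = 0.611384 (working shown to 6 dp, full precision carried).
So 1 − D = 0.388616, i.e. 0.3886 to 4 decimal places.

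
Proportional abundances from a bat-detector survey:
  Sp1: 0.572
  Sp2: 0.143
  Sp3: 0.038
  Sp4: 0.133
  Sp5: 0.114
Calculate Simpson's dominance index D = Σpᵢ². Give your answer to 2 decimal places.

0.38

D = 0.572² + 0.143² + 0.038² + 0.133² + 0.114² = 0.3272 + 0.0204 + 0.0014 + 0.0177 + 0.0130 = 0.3798 (working shown to 4 dp, full precision carried).
To 2 decimal places, D = 0.38.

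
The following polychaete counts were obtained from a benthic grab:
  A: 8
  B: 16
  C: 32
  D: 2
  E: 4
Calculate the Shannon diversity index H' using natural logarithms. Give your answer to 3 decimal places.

Total N = 8+16+32+2+4 = 62, so the proportions are 0.12903, 0.25806, 0.51613, 0.03226, 0.06452 (working shown to 5 dp, full precision carried).
Each pᵢ ln pᵢ term: 0.12903×(-2.04769)=-0.26422, 0.25806×(-1.35455)=-0.34956, 0.51613×(-0.66140)=-0.34137, 0.03226×(-3.43399)=-0.11077, 0.06452×(-2.74084)=-0.17683.
Sum = -1.24275, so H' = 1.243.

1.243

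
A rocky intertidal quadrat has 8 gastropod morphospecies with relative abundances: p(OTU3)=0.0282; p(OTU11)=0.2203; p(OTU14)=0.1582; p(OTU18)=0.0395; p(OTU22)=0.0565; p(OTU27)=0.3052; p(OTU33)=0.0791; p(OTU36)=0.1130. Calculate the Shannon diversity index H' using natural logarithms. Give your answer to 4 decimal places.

Each pᵢ ln pᵢ term (working shown to 6 dp, full precision carried): 0.0282×(-3.568433)=-0.100630, 0.2203×(-1.512765)=-0.333262, 0.1582×(-1.843895)=-0.291704, 0.0395×(-3.231455)=-0.127642, 0.0565×(-2.873515)=-0.162354, 0.3052×(-1.186788)=-0.362208, 0.0791×(-2.537042)=-0.200680, 0.113×(-2.180367)=-0.246382.
Sum = -1.824861, so H' = 1.8249.

1.8249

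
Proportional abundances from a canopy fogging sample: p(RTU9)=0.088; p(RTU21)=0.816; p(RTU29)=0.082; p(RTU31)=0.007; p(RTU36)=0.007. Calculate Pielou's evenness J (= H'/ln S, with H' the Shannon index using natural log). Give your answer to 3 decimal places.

H' = −Σ pᵢ ln pᵢ = −((-0.21388) + (-0.16593) + (-0.20508) + (-0.03473) + (-0.03473)) = 0.65435 (working shown to 5 dp, full precision carried).
With S = 5 species, ln S = 1.60944, so J = 0.65435/1.60944 = 0.40657, i.e. 0.407 to 3 decimal places.

0.407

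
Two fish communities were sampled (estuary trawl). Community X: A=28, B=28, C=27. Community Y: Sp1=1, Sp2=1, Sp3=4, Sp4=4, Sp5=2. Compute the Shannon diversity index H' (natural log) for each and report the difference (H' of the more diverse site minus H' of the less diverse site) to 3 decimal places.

0.347

Community X: N=83, proportions 0.33735, 0.33735, 0.3253, giving H' = 1.09847 (working shown to 5 dp, full precision carried).
Community Y: N=12, proportions 0.08333, 0.08333, 0.33333, 0.33333, 0.16667, giving H' = 1.44519.
Difference = |1.09847 − 1.44519| = 0.34672, i.e. 0.347 to 3 decimal places.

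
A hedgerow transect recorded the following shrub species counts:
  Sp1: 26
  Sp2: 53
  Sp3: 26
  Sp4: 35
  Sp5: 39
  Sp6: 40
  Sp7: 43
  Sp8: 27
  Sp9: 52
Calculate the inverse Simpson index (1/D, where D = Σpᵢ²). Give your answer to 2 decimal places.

8.43

Total N = 26+53+26+35+39+40+43+27+52 = 341, so the proportions are 0.076246, 0.155425, 0.076246, 0.102639, 0.11437, 0.117302, 0.1261, 0.079179, 0.152493 (working shown to 6 dp, full precision carried).
D = 0.076246² + 0.155425² + 0.076246² + 0.102639² + 0.11437² + 0.117302² + 0.1261² + 0.079179² + 0.152493² = 0.005814 + 0.024157 + 0.005814 + 0.010535 + 0.013080 + 0.013760 + 0.015901 + 0.006269 + 0.023254 = 0.118583.
So 1/D = 8.4329, i.e. 8.43 to 2 decimal places.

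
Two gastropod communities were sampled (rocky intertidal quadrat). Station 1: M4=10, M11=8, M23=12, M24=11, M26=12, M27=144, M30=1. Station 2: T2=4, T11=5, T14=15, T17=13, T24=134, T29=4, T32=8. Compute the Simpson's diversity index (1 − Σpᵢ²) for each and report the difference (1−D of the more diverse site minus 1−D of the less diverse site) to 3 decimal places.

0.008

Station 1: N=198, proportions 0.050505, 0.040404, 0.060606, 0.055556, 0.060606, 0.727273, 0.005051, giving 1−D = 0.456433 (working shown to 6 dp, full precision carried).
Station 2: N=183, proportions 0.021858, 0.027322, 0.081967, 0.071038, 0.73224, 0.021858, 0.043716, giving 1−D = 0.448446.
Difference = |0.456433 − 0.448446| = 0.007987, i.e. 0.008 to 3 decimal places.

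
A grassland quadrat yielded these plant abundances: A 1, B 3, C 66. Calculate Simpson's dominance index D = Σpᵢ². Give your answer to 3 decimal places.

0.891

Total N = 1+3+66 = 70, so the proportions are 0.01429, 0.04286, 0.94286 (working shown to 5 dp, full precision carried).
D = 0.01429² + 0.04286² + 0.94286² = 0.00020 + 0.00184 + 0.88898 = 0.89102.
To 3 decimal places, D = 0.891.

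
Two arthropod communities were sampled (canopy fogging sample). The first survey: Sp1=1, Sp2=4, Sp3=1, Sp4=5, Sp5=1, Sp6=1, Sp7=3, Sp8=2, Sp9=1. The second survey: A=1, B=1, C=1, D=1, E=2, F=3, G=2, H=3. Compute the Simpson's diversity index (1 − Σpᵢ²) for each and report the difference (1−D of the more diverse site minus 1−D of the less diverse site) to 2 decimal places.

0.01

The first survey: N=19, proportions 0.05263, 0.21053, 0.05263, 0.26316, 0.05263, 0.05263, 0.15789, 0.10526, 0.05263, giving 1−D = 0.83657 (working shown to 5 dp, full precision carried).
The second survey: N=14, proportions 0.07143, 0.07143, 0.07143, 0.07143, 0.14286, 0.21429, 0.14286, 0.21429, giving 1−D = 0.84694.
Difference = |0.83657 − 0.84694| = 0.01037, i.e. 0.01 to 2 decimal places.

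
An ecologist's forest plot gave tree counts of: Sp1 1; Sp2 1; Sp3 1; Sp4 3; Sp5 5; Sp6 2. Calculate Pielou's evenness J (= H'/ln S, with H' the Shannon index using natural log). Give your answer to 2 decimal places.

0.89

Total N = 1+1+1+3+5+2 = 13, so the proportions are 0.0769, 0.0769, 0.0769, 0.2308, 0.3846, 0.1538 (working shown to 4 dp, full precision carried).
H' = −Σ pᵢ ln pᵢ = −((-0.1973) + (-0.1973) + (-0.1973) + (-0.3384) + (-0.3675) + (-0.2880)) = 1.5858.
With S = 6 species, ln S = 1.7918, so J = 1.5858/1.7918 = 0.8850, i.e. 0.89 to 2 decimal places.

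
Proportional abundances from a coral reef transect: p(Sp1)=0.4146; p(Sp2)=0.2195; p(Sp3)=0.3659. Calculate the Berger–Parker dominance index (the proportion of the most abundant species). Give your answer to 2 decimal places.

0.41

The largest proportion is 0.4146, i.e. d = 0.41 to 2 decimal places.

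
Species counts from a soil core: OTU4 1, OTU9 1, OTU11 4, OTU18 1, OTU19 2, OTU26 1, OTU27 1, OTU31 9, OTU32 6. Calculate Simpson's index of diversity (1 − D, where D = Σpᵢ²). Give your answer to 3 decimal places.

0.790

Total N = 1+1+4+1+2+1+1+9+6 = 26, so the proportions are 0.03846, 0.03846, 0.15385, 0.03846, 0.07692, 0.03846, 0.03846, 0.34615, 0.23077 (working shown to 5 dp, full precision carried).
D = 0.03846² + 0.03846² + 0.15385² + 0.03846² + 0.07692² + 0.03846² + 0.03846² + 0.34615² + 0.23077² = 0.00148 + 0.00148 + 0.02367 + 0.00148 + 0.00592 + 0.00148 + 0.00148 + 0.11982 + 0.05325 = 0.21006.
So 1 − D = 0.78994, i.e. 0.790 to 3 decimal places.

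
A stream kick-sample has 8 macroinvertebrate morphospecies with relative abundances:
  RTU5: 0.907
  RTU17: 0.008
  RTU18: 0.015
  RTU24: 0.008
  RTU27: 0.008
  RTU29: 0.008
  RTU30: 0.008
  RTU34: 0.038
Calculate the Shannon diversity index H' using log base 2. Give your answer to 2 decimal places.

Each pᵢ log₂ pᵢ term (working shown to 4 dp, full precision carried): 0.907×(-0.1408)=-0.1277, 0.008×(-6.9658)=-0.0557, 0.015×(-6.0589)=-0.0909, 0.008×(-6.9658)=-0.0557, 0.008×(-6.9658)=-0.0557, 0.008×(-6.9658)=-0.0557, 0.008×(-6.9658)=-0.0557, 0.038×(-4.7179)=-0.1793.
Sum = -0.6765, so H' = 0.68.

0.68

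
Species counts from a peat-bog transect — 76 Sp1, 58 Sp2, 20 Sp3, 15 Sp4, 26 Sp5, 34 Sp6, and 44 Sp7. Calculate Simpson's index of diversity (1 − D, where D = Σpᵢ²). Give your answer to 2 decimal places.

0.82

Total N = 76+58+20+15+26+34+44 = 273, so the proportions are 0.2784, 0.2125, 0.0733, 0.0549, 0.0952, 0.1245, 0.1612 (working shown to 4 dp, full precision carried).
D = 0.2784² + 0.2125² + 0.0733² + 0.0549² + 0.0952² + 0.1245² + 0.1612² = 0.0775 + 0.0451 + 0.0054 + 0.0030 + 0.0091 + 0.0155 + 0.0260 = 0.1816.
So 1 − D = 0.8184, i.e. 0.82 to 2 decimal places.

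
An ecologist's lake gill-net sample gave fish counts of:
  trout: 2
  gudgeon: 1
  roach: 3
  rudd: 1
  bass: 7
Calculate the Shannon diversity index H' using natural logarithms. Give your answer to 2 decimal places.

1.33

Total N = 2+1+3+1+7 = 14, so the proportions are 0.1429, 0.0714, 0.2143, 0.0714, 0.5 (working shown to 4 dp, full precision carried).
Each pᵢ ln pᵢ term: 0.1429×(-1.9459)=-0.2780, 0.0714×(-2.6391)=-0.1885, 0.2143×(-1.5404)=-0.3301, 0.0714×(-2.6391)=-0.1885, 0.5×(-0.6931)=-0.3466.
Sum = -1.3317, so H' = 1.33.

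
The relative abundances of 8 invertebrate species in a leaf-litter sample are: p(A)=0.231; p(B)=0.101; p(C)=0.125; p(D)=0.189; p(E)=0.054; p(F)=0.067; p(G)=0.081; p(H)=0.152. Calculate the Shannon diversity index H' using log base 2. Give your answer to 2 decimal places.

Each pᵢ log₂ pᵢ term (working shown to 4 dp, full precision carried): 0.231×(-2.1140)=-0.4883, 0.101×(-3.3076)=-0.3341, 0.125×(-3.0000)=-0.3750, 0.189×(-2.4035)=-0.4543, 0.054×(-4.2109)=-0.2274, 0.067×(-3.8997)=-0.2613, 0.081×(-3.6259)=-0.2937, 0.152×(-2.7179)=-0.4131.
Sum = -2.8472, so H' = 2.85.

2.85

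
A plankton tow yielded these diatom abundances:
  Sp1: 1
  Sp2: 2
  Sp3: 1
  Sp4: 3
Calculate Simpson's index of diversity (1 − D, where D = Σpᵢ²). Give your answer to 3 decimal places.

0.694

Total N = 1+2+1+3 = 7, so the proportions are 0.14286, 0.28571, 0.14286, 0.42857 (working shown to 5 dp, full precision carried).
D = 0.14286² + 0.28571² + 0.14286² + 0.42857² = 0.02041 + 0.08163 + 0.02041 + 0.18367 = 0.30612.
So 1 − D = 0.69388, i.e. 0.694 to 3 decimal places.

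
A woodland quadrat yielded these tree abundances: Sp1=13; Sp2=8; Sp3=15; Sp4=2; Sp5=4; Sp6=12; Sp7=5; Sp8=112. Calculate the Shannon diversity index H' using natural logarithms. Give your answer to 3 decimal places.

1.259

Total N = 13+8+15+2+4+12+5+112 = 171, so the proportions are 0.07602, 0.04678, 0.08772, 0.0117, 0.02339, 0.07018, 0.02924, 0.65497 (working shown to 5 dp, full precision carried).
Each pᵢ ln pᵢ term: 0.07602×(-2.57671)=-0.19589, 0.04678×(-3.06222)=-0.14326, 0.08772×(-2.43361)=-0.21347, 0.0117×(-4.44852)=-0.05203, 0.02339×(-3.75537)=-0.08784, 0.07018×(-2.65676)=-0.18644, 0.02924×(-3.53223)=-0.10328, 0.65497×(-0.42316)=-0.27716.
Sum = -1.25938, so H' = 1.259.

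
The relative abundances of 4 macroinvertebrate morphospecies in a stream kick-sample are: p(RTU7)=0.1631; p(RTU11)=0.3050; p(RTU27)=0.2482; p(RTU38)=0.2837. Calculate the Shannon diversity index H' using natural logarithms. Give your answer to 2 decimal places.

Each pᵢ ln pᵢ term (working shown to 4 dp, full precision carried): 0.1631×(-1.8134)=-0.2958, 0.305×(-1.1874)=-0.3622, 0.2482×(-1.3935)=-0.3459, 0.2837×(-1.2598)=-0.3574.
Sum = -1.3612, so H' = 1.36.

1.36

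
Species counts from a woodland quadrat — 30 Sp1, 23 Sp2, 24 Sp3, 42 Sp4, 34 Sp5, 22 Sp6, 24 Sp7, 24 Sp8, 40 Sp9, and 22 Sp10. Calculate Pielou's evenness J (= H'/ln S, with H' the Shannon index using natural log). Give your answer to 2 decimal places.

Total N = 30+23+24+42+34+22+24+24+40+22 = 285, so the proportions are 0.1053, 0.0807, 0.0842, 0.1474, 0.1193, 0.0772, 0.0842, 0.0842, 0.1404, 0.0772 (working shown to 4 dp, full precision carried).
H' = −Σ pᵢ ln pᵢ = −((-0.2370) + (-0.2031) + (-0.2084) + (-0.2822) + (-0.2536) + (-0.1977) + (-0.2084) + (-0.2084) + (-0.2756) + (-0.1977)) = 2.2721.
With S = 10 species, ln S = 2.3026, so J = 2.2721/2.3026 = 0.9868, i.e. 0.99 to 2 decimal places.

0.99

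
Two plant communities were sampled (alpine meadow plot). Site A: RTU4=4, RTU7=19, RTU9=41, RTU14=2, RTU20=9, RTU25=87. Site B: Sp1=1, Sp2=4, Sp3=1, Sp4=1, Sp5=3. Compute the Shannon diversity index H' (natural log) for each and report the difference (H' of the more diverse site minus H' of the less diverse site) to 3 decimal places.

0.179

Site A: N=162, proportions 0.02469, 0.11728, 0.25309, 0.01235, 0.05556, 0.53704, giving H' = 1.23919 (working shown to 5 dp, full precision carried).
Site B: N=10, proportions 0.1, 0.4, 0.1, 0.1, 0.3, giving H' = 1.41848.
Difference = |1.23919 − 1.41848| = 0.17929, i.e. 0.179 to 3 decimal places.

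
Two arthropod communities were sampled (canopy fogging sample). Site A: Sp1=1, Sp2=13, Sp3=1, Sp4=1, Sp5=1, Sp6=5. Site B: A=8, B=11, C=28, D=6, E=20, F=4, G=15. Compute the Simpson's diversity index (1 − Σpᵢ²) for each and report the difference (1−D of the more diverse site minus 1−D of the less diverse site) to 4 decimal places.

Site A: N=22, proportions 0.045455, 0.590909, 0.045455, 0.045455, 0.045455, 0.227273, giving 1−D = 0.590909 (working shown to 6 dp, full precision carried).
Site B: N=92, proportions 0.086957, 0.119565, 0.304348, 0.065217, 0.217391, 0.043478, 0.163043, giving 1−D = 0.805529.
Difference = |0.590909 − 0.805529| = 0.214620, i.e. 0.2146 to 4 decimal places.

0.2146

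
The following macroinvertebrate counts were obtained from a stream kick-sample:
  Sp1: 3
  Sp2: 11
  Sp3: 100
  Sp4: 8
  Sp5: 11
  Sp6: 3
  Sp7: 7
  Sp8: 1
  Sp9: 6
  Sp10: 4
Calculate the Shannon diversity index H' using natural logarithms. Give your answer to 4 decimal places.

Total N = 3+11+100+8+11+3+7+1+6+4 = 154, so the proportions are 0.019481, 0.071429, 0.649351, 0.051948, 0.071429, 0.019481, 0.045455, 0.006494, 0.038961, 0.025974 (working shown to 6 dp, full precision carried).
Each pᵢ ln pᵢ term: 0.019481×(-3.938340)=-0.076721, 0.071429×(-2.639057)=-0.188504, 0.649351×(-0.431782)=-0.280378, 0.051948×(-2.957511)=-0.153637, 0.071429×(-2.639057)=-0.188504, 0.019481×(-3.938340)=-0.076721, 0.045455×(-3.091042)=-0.140502, 0.006494×(-5.036953)=-0.032707, 0.038961×(-3.245193)=-0.126436, 0.025974×(-3.650658)=-0.094822.
Sum = -1.358933, so H' = 1.3589.

1.3589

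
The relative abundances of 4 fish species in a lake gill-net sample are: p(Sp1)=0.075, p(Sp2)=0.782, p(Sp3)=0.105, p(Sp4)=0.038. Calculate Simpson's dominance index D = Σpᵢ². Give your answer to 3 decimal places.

D = 0.075² + 0.782² + 0.105² + 0.038² = 0.00562 + 0.61152 + 0.01102 + 0.00144 = 0.62962 (working shown to 5 dp, full precision carried).
To 3 decimal places, D = 0.630.

0.630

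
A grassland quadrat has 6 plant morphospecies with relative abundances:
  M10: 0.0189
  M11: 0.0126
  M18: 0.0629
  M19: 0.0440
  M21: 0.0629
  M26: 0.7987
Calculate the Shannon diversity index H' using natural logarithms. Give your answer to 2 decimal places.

0.80

Each pᵢ ln pᵢ term (working shown to 4 dp, full precision carried): 0.0189×(-3.9686)=-0.0750, 0.0126×(-4.3741)=-0.0551, 0.0629×(-2.7662)=-0.1740, 0.044×(-3.1236)=-0.1374, 0.0629×(-2.7662)=-0.1740, 0.7987×(-0.2248)=-0.1795.
Sum = -0.7951, so H' = 0.80.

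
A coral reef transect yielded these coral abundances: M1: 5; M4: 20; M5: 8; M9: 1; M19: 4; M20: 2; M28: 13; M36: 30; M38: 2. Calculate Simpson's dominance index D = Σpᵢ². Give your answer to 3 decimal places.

0.219

Total N = 5+20+8+1+4+2+13+30+2 = 85, so the proportions are 0.05882, 0.23529, 0.09412, 0.01176, 0.04706, 0.02353, 0.15294, 0.35294, 0.02353 (working shown to 5 dp, full precision carried).
D = 0.05882² + 0.23529² + 0.09412² + 0.01176² + 0.04706² + 0.02353² + 0.15294² + 0.35294² + 0.02353² = 0.00346 + 0.05536 + 0.00886 + 0.00014 + 0.00221 + 0.00055 + 0.02339 + 0.12457 + 0.00055 = 0.21910.
To 3 decimal places, D = 0.219.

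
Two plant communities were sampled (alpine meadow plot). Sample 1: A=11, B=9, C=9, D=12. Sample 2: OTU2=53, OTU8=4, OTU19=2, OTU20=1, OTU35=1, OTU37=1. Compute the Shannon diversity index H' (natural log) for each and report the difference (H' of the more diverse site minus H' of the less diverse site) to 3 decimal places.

0.757

Sample 1: N=41, proportions 0.26829, 0.21951, 0.21951, 0.29268, giving H' = 1.37831 (working shown to 5 dp, full precision carried).
Sample 2: N=62, proportions 0.85484, 0.06452, 0.03226, 0.01613, 0.01613, 0.01613, giving H' = 0.62138.
Difference = |1.37831 − 0.62138| = 0.75693, i.e. 0.757 to 3 decimal places.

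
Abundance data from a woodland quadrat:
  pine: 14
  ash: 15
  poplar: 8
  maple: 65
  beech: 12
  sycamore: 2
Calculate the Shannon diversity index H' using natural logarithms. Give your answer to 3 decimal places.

Total N = 14+15+8+65+12+2 = 116, so the proportions are 0.12069, 0.12931, 0.06897, 0.56034, 0.10345, 0.01724 (working shown to 5 dp, full precision carried).
Each pᵢ ln pᵢ term: 0.12069×(-2.11453)=-0.25520, 0.12931×(-2.04554)=-0.26451, 0.06897×(-2.67415)=-0.18442, 0.56034×(-0.57920)=-0.32455, 0.10345×(-2.26868)=-0.23469, 0.01724×(-4.06044)=-0.07001.
Sum = -1.33339, so H' = 1.333.

1.333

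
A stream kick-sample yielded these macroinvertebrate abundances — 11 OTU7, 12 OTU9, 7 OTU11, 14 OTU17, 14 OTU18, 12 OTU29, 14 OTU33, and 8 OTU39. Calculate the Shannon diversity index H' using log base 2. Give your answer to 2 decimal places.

Total N = 11+12+7+14+14+12+14+8 = 92, so the proportions are 0.1196, 0.1304, 0.0761, 0.1522, 0.1522, 0.1304, 0.1522, 0.087 (working shown to 4 dp, full precision carried).
Each pᵢ log₂ pᵢ term: 0.1196×(-3.0641)=-0.3664, 0.1304×(-2.9386)=-0.3833, 0.0761×(-3.7162)=-0.2828, 0.1522×(-2.7162)=-0.4133, 0.1522×(-2.7162)=-0.4133, 0.1304×(-2.9386)=-0.3833, 0.1522×(-2.7162)=-0.4133, 0.087×(-3.5236)=-0.3064.
Sum = -2.9621, so H' = 2.96.

2.96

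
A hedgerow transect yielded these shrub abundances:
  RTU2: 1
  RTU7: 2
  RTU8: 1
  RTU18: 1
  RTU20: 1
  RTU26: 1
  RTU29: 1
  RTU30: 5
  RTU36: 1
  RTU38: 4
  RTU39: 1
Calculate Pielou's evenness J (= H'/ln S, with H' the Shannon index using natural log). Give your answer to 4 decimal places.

0.8992

Total N = 1+2+1+1+1+1+1+5+1+4+1 = 19, so the proportions are 0.052632, 0.105263, 0.052632, 0.052632, 0.052632, 0.052632, 0.052632, 0.263158, 0.052632, 0.210526, 0.052632 (working shown to 6 dp, full precision carried).
H' = −Σ pᵢ ln pᵢ = −((-0.154970) + (-0.236978) + (-0.154970) + (-0.154970) + (-0.154970) + (-0.154970) + (-0.154970) + (-0.351316) + (-0.154970) + (-0.328030) + (-0.154970)) = 2.156088.
With S = 11 species, ln S = 2.397895, so J = 2.156088/2.397895 = 0.899159, i.e. 0.8992 to 4 decimal places.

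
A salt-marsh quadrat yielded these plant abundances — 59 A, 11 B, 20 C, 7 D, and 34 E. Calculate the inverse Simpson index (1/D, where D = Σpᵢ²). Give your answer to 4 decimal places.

Total N = 59+11+20+7+34 = 131, so the proportions are 0.45038168, 0.08396947, 0.15267176, 0.05343511, 0.25954198 (working shown to 8 dp, full precision carried).
D = 0.45038168² + 0.08396947² + 0.15267176² + 0.05343511² + 0.25954198² = 0.20284366 + 0.00705087 + 0.02330866 + 0.00285531 + 0.06736204 = 0.30342055.
So 1/D = 3.295756, i.e. 3.2958 to 4 decimal places.

3.2958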